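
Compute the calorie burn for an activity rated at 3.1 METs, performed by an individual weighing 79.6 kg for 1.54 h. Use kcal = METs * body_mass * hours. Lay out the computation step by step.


Product of METs and mass = 3.1 * 79.6 = 246.76
Total kcal = 246.76 * 1.54 = 380.01 kcal

380.01 kcal


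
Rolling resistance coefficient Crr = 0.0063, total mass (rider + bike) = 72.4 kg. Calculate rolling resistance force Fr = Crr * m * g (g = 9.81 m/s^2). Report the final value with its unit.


Fr = Crr * m * g
= 0.0063 * 72.4 * 9.81
= 4.475 N

4.475 N


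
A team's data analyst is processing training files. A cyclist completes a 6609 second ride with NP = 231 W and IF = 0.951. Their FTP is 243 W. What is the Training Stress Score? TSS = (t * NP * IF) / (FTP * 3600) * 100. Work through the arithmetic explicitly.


t * NP * IF = 6609 * 231 * 0.951 = 1451871.729
FTP * 3600 = 874800
TSS = (1451871.729 / 874800) * 100 = 165.97

165.97 TSS


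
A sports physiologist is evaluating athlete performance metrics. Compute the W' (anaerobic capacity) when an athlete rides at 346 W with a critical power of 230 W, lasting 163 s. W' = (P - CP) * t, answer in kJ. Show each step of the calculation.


Above-CP power = 116 W
Duration = 163 s
W' = 116 * 163 = 18908 J
Convert: 18908 / 1000 = 18.908 kJ

18.908 kJ


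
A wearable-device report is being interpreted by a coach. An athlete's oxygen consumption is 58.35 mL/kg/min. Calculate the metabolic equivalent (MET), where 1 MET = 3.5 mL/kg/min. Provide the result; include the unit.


MET = VO2 / 3.5
= 58.35 / 3.5
= 16.67 METs

16.67 METs


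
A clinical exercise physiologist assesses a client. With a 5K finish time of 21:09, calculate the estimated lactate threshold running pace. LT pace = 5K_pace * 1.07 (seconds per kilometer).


Race duration = 1269 s for 5 km
Average pace = 1269 / 5 = 253.8 s/km
LT pace = 253.8 * 1.07
= 271.57 s/km

271.57 s/km


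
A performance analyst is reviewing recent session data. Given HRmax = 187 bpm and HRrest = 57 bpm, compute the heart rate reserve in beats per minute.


Heart rate reserve = maximum HR minus resting HR
HRR = 187 - 57 = 130 bpm

130 bpm


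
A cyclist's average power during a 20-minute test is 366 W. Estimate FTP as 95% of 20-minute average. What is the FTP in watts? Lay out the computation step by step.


FTP = 20-min power * 0.95
= 366 * 0.95
= 347.7 W

347.7 W


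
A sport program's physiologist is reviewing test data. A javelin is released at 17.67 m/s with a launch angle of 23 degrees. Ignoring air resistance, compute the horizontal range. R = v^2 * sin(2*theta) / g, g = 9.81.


Launch speed squared = 312.2289
sin(2 * 23 deg) = 0.71934
Range = 312.2289 * 0.71934 / 9.81
= 22.895 m

22.895 m


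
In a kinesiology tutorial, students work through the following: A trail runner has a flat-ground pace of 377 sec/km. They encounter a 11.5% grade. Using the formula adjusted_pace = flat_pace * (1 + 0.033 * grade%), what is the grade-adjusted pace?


Grade factor = 1 + 0.033 * 11.5 = 1.3795
Adjusted = 377 * 1.3795 = 520.07 sec/km

520.07 s/km


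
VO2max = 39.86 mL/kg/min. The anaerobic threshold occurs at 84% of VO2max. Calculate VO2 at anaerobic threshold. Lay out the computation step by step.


AT fraction = 84 / 100 = 0.84
AT VO2 = 39.86 * 0.84
= 33.48 mL/kg/min

33.48 mL/kg/min


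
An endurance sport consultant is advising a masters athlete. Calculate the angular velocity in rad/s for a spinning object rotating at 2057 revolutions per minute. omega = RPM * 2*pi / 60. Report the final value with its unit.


omega = RPM * 2*pi / 60
= 2057 * 6.28318531 / 60
= 215.409 rad/s

215.409 rad/s


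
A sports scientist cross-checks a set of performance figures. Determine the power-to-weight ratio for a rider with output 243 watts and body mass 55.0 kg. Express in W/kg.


P/W = 243 / 55.0 = 4.418 W/kg

4.418 W/kg


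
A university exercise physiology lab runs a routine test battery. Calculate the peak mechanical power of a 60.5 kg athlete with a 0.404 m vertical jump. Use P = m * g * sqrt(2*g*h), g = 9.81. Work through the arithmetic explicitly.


First, sqrt(2gh) = sqrt(2 * 9.81 * 0.404)
= sqrt(7.92648) = 2.815401 m/s
Power = 60.5 * 9.81 * 2.815401 = 1670.95 W

1670.95 W


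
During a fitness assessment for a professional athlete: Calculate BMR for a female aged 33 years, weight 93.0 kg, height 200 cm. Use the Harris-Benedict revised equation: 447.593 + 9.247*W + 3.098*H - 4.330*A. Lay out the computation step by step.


Substituting values:
W term = 9.247 * 93.0 = 859.971
H term = 3.098 * 200 = 619.6
A term = 4.330 * 33 = 142.89
BMR = 1784.27 kcal/day

1784.27 kcal/day


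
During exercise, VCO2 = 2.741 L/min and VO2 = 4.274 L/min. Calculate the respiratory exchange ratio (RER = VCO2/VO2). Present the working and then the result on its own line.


RER = VCO2 / VO2
= 2.741 / 4.274
= 0.6413

0.6413


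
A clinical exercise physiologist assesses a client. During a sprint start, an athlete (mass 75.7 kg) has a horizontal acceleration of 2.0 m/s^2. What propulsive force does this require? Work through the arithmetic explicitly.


Propulsive force = mass * acceleration
= 75.7 kg * 2.0 m/s^2
= 151.4 N

151.4 N


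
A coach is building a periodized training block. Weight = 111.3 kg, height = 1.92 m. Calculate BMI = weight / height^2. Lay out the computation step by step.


height^2 = 1.92^2 = 3.6864
BMI = 111.3 / 3.6864 = 30.19 kg/m^2

30.19 kg/m^2


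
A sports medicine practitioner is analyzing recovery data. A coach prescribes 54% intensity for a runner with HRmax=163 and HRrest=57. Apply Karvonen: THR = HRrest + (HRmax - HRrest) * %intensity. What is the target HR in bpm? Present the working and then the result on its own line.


Heart rate reserve = 163 - 57 = 106
Intensity fraction = 54 / 100 = 0.54
THR = 57 + 106 * 0.54 = 114.24 bpm

114.24 bpm


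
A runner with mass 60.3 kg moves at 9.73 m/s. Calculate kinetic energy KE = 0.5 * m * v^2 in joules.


v^2 = 9.73^2 = 94.6729
KE = 0.5 * 60.3 * 94.6729
= 2854.39 J

2854.39 J


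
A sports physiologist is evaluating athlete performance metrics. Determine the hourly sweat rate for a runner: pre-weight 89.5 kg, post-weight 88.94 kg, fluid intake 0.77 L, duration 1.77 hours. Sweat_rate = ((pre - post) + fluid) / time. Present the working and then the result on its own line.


Mass lost = 89.5 - 88.94 = 0.56 kg
Add fluid consumed: 0.56 + 0.77 = 1.33 L total sweat
Sweat rate = 1.33 / 1.77 = 0.751 L/h

0.751 L/h


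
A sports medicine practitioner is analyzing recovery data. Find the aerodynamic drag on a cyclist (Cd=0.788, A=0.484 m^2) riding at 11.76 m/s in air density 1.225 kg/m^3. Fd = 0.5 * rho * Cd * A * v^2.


Fd = 0.5 * 1.225 * 0.788 * 0.484 * 11.76^2
= 0.5 * 1.225 * 0.788 * 0.484 * 138.2976
= 32.307 N

32.307 N


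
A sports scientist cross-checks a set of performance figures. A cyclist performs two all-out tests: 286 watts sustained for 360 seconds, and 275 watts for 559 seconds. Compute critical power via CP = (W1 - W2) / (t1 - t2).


W1 = P1 * t1 = 286 * 360 = 102960 J
W2 = P2 * t2 = 275 * 559 = 153725 J
CP = (102960 - 153725) / (360 - 559)
= 255.1 W

255.1 W


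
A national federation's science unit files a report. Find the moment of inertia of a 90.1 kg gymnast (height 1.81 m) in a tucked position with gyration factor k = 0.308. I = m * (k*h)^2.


Radius of gyration = 0.308 * 1.81 = 0.55748 m
I = 90.1 * 0.55748^2
= 90.1 * 0.310784
= 28.002 kg*m^2

28.002 kg*m^2


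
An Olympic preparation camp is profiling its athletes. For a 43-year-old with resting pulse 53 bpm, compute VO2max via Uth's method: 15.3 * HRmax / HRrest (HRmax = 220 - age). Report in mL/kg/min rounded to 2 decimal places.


Step 1: HRmax = 220 - 43 = 177 bpm
Step 2: Ratio = 177 / 53 = 3.3396
Step 3: VO2max = 15.3 * 3.3396 = 51.1 mL/kg/min

51.1 mL/kg/min


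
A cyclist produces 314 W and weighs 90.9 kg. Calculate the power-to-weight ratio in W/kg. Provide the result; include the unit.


P/W = power / mass
= 314 / 90.9
= 3.454 W/kg

3.454 W/kg


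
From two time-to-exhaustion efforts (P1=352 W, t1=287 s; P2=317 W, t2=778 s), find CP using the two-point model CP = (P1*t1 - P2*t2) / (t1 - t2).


Work in trial 1 = 101024 J
Work in trial 2 = 246626 J
Delta work = -145602 J
Delta time = -491 s
CP = -145602 / -491 = 296.54 W

296.54 W


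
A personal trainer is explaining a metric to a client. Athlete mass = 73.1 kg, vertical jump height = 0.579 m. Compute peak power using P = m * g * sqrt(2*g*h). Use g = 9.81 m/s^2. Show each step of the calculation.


sqrt(2 * 9.81 * 0.579) = sqrt(11.35998) = 3.370457 m/s
P = 73.1 * 9.81 * 3.370457
= 2416.99 W

2416.99 W


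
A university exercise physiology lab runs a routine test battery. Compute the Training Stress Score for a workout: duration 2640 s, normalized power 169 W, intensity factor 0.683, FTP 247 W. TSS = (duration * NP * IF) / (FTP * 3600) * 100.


Product = 2640 * 169 * 0.683 = 304727.28
Base = 247 * 3600 = 889200
TSS = 304727.28 / 889200 * 100 = 34.27

34.27 TSS


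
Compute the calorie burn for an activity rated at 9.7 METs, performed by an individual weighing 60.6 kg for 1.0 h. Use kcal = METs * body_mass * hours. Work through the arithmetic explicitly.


Product of METs and mass = 9.7 * 60.6 = 587.82
Total kcal = 587.82 * 1.0 = 587.82 kcal

587.82 kcal


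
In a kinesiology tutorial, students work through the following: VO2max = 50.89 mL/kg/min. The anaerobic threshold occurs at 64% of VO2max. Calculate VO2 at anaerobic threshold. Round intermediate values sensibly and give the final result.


AT fraction = 64 / 100 = 0.64
AT VO2 = 50.89 * 0.64
= 32.57 mL/kg/min

32.57 mL/kg/min


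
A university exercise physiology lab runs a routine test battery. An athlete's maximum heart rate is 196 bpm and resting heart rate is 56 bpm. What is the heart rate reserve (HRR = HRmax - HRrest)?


HRR = HRmax - HRrest
= 196 - 56
= 140 bpm

140 bpm


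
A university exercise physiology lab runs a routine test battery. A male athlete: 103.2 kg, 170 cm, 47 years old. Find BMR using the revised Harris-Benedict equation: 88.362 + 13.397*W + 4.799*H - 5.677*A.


Intercept = 88.362
Weight contribution = 13.397 * 103.2 = 1382.5704
Height contribution = 4.799 * 170 = 815.83
Age contribution = 5.677 * 47 = 266.819
BMR = 88.362 + 1382.5704 + 815.83 - 266.819
= 2019.94 kcal/day

2019.94 kcal/day


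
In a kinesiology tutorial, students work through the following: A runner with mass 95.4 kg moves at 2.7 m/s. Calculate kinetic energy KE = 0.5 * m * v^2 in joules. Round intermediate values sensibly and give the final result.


v^2 = 2.7^2 = 7.29
KE = 0.5 * 95.4 * 7.29
= 347.73 J

347.73 J


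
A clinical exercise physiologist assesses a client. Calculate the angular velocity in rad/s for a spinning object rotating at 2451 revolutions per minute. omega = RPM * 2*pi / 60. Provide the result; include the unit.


omega = RPM * 2*pi / 60
= 2451 * 6.28318531 / 60
= 256.668 rad/s

256.668 rad/s


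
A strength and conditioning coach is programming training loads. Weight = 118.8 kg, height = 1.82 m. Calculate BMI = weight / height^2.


height^2 = 1.82^2 = 3.3124
BMI = 118.8 / 3.3124 = 35.87 kg/m^2

35.87 kg/m^2


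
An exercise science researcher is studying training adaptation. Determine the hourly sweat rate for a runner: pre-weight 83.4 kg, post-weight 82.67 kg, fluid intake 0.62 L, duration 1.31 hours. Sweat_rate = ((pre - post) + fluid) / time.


Mass lost = 83.4 - 82.67 = 0.73 kg
Add fluid consumed: 0.73 + 0.62 = 1.35 L total sweat
Sweat rate = 1.35 / 1.31 = 1.031 L/h

1.031 L/h


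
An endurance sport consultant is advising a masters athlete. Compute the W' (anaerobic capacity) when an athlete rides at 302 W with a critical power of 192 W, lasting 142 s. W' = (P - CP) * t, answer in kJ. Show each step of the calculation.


Above-CP power = 110 W
Duration = 142 s
W' = 110 * 142 = 15620 J
Convert: 15620 / 1000 = 15.62 kJ

15.62 kJ


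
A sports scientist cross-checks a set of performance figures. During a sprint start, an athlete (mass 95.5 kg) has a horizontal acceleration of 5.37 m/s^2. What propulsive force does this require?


Propulsive force = mass * acceleration
= 95.5 kg * 5.37 m/s^2
= 512.84 N

512.84 N


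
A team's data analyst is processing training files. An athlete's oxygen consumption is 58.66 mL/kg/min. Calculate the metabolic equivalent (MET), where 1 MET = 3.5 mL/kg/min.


MET = VO2 / 3.5
= 58.66 / 3.5
= 16.76 METs

16.76 METs


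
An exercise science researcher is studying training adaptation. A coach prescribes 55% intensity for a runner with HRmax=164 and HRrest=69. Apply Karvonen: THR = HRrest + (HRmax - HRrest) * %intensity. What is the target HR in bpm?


Heart rate reserve = 164 - 69 = 95
Intensity fraction = 55 / 100 = 0.55
THR = 69 + 95 * 0.55 = 121.25 bpm

121.25 bpm


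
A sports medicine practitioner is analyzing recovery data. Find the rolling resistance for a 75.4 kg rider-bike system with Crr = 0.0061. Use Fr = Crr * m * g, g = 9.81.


m * g = 75.4 * 9.81 = 739.674 N
Fr = 0.0061 * 739.674 = 4.512 N

4.512 N


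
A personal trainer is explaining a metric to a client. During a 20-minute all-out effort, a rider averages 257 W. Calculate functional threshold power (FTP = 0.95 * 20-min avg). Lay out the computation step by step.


FTP = 0.95 * 257
= 244.15 W

244.15 W


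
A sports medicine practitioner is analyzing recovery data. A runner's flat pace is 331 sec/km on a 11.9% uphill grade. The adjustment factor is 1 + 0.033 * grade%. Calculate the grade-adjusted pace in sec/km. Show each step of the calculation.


Factor = 1 + 0.033 * 11.9 = 1.3927
Adjusted pace = 331 * 1.3927
= 460.98 sec/km

460.98 s/km


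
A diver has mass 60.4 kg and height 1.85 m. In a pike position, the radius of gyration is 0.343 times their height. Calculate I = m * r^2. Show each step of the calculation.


r = 0.343 * 1.85 = 0.63455 m
I = m * r^2 = 60.4 * 0.402654 = 24.32 kg*m^2

24.32 kg*m^2


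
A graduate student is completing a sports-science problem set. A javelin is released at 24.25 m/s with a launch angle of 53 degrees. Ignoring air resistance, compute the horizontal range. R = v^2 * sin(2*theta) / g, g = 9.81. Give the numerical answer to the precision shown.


Launch speed squared = 588.0625
sin(2 * 53 deg) = 0.961262
Range = 588.0625 * 0.961262 / 9.81
= 57.623 m

57.623 m


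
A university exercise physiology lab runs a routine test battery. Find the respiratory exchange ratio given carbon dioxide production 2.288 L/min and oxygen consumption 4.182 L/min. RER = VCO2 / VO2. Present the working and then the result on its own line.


VCO2 = 2.288 L/min
VO2 = 4.182 L/min
RER = 2.288 / 4.182 = 0.5471

0.5471


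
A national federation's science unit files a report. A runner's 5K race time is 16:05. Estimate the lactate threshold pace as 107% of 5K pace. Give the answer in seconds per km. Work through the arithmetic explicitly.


Total race time = 16*60 + 5 = 965 seconds
5K pace = 965 / 5 = 193.0 sec/km
LT pace = 193.0 * 1.07 = 206.51 sec/km

206.51 s/km


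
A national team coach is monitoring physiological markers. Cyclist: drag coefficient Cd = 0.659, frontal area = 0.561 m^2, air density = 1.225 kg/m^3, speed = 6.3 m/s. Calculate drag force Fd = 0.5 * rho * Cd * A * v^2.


v^2 = 6.3^2 = 39.69
Fd = 0.5 * 1.225 * 0.659 * 0.561 * 39.69
= 8.987 N

8.987 N


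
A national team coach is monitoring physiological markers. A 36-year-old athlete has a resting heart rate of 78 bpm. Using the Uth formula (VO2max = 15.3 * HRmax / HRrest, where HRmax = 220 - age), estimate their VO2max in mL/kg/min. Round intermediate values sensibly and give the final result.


HRmax = 220 - 36 = 184 bpm
Ratio = HRmax / HRrest = 184 / 78 = 2.359
VO2max = 15.3 * 2.359 = 36.09 mL/kg/min

36.09 mL/kg/min


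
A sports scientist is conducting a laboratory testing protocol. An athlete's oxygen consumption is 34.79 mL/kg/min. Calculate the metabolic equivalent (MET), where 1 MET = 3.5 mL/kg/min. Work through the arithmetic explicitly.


MET = VO2 / 3.5
= 34.79 / 3.5
= 9.94 METs

9.94 METs


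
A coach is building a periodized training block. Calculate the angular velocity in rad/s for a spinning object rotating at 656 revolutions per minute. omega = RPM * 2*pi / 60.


omega = RPM * 2*pi / 60
= 656 * 6.28318531 / 60
= 68.696 rad/s

68.696 rad/s


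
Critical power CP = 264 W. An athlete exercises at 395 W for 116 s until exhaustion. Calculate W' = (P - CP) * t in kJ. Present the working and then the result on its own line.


P - CP = 395 - 264 = 131 W
W' = 131 * 116 = 15196 J
= 15196 / 1000 = 15.196 kJ

15.196 kJ


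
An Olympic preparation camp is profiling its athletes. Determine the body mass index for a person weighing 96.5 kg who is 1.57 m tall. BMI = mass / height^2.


BMI = mass / height^2
= 96.5 / 1.57^2
= 96.5 / 2.4649
= 39.15 kg/m^2

39.15 kg/m^2


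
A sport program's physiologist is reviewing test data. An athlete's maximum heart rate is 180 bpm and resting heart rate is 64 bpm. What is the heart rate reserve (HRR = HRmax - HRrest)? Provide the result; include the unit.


HRR = HRmax - HRrest
= 180 - 64
= 116 bpm

116 bpm


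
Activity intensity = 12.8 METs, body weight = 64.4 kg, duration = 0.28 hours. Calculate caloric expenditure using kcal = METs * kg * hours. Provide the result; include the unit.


kcal = 12.8 * 64.4 * 0.28
= 824.32 * 0.28
= 230.81 kcal

230.81 kcal


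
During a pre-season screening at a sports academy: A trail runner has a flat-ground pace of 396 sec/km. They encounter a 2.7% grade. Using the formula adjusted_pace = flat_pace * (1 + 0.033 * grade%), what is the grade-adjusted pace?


Grade factor = 1 + 0.033 * 2.7 = 1.0891
Adjusted = 396 * 1.0891 = 431.28 sec/km

431.28 s/km


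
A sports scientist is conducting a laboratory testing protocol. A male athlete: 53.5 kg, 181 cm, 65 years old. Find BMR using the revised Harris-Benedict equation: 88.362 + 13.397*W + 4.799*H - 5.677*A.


Intercept = 88.362
Weight contribution = 13.397 * 53.5 = 716.7395
Height contribution = 4.799 * 181 = 868.619
Age contribution = 5.677 * 65 = 369.005
BMR = 88.362 + 716.7395 + 868.619 - 369.005
= 1304.72 kcal/day

1304.72 kcal/day


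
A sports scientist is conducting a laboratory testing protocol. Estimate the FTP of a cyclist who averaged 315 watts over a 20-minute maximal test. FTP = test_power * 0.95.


FTP = 315 * 0.95 = 299.25 W

299.25 W


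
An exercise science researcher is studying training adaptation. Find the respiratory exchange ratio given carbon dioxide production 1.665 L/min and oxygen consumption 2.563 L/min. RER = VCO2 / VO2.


VCO2 = 1.665 L/min
VO2 = 2.563 L/min
RER = 1.665 / 2.563 = 0.6496

0.6496


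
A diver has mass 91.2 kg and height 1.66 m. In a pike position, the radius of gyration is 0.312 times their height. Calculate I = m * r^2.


r = 0.312 * 1.66 = 0.51792 m
I = m * r^2 = 91.2 * 0.268241 = 24.464 kg*m^2

24.464 kg*m^2


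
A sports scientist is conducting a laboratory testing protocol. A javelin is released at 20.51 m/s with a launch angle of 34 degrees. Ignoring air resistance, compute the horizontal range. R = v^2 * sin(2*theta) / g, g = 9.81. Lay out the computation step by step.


Launch speed squared = 420.6601
sin(2 * 34 deg) = 0.927184
Range = 420.6601 * 0.927184 / 9.81
= 39.758 m

39.758 m


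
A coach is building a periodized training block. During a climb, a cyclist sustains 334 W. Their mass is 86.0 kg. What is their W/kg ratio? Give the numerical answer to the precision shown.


Power-to-weight = 334 W / 86.0 kg
= 3.884 W/kg

3.884 W/kg


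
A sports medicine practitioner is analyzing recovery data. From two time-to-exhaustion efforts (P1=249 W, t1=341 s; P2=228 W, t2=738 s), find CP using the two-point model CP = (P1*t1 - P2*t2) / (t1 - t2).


Work in trial 1 = 84909 J
Work in trial 2 = 168264 J
Delta work = -83355 J
Delta time = -397 s
CP = -83355 / -397 = 209.96 W

209.96 W


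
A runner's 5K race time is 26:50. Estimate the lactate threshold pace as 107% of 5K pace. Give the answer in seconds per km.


Total race time = 26*60 + 50 = 1610 seconds
5K pace = 1610 / 5 = 322.0 sec/km
LT pace = 322.0 * 1.07 = 344.54 sec/km

344.54 s/km


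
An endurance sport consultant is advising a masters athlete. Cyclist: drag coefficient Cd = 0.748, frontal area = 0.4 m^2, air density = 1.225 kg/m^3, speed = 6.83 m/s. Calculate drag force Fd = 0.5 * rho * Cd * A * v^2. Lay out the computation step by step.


v^2 = 6.83^2 = 46.6489
Fd = 0.5 * 1.225 * 0.748 * 0.4 * 46.6489
= 8.549 N

8.549 N


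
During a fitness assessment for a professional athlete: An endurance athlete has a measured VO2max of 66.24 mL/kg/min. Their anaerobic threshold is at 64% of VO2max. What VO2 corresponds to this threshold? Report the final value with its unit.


Anaerobic threshold VO2 = VO2max * 64%
= 66.24 * 0.64
= 42.39 mL/kg/min

42.39 mL/kg/min


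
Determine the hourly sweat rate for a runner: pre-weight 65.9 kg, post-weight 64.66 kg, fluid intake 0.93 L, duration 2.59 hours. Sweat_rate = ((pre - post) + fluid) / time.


Mass lost = 65.9 - 64.66 = 1.24 kg
Add fluid consumed: 1.24 + 0.93 = 2.17 L total sweat
Sweat rate = 2.17 / 2.59 = 0.838 L/h

0.838 L/h


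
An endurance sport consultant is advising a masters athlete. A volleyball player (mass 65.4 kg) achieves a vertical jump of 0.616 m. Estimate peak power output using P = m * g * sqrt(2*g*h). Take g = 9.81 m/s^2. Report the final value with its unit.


2 * g * h = 2 * 9.81 * 0.616 = 12.08592
sqrt(12.08592) = 3.476481 m/s
P = 65.4 * 9.81 * 3.476481 = 2230.42 W

2230.42 W


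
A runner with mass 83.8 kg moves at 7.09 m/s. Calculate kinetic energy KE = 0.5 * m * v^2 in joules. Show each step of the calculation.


v^2 = 7.09^2 = 50.2681
KE = 0.5 * 83.8 * 50.2681
= 2106.23 J

2106.23 J


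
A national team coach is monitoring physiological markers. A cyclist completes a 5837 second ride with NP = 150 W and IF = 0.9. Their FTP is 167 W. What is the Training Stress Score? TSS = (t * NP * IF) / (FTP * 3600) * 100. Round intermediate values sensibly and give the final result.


t * NP * IF = 5837 * 150 * 0.9 = 787995.0
FTP * 3600 = 601200
TSS = (787995.0 / 601200) * 100 = 131.07

131.07 TSS


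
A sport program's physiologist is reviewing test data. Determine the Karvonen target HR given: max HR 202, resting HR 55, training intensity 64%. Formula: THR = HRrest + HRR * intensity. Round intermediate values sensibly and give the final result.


HRR = HRmax - HRrest = 202 - 55 = 147
THR = 55 + 147 * 0.64
= 149.08 bpm

149.08 bpm


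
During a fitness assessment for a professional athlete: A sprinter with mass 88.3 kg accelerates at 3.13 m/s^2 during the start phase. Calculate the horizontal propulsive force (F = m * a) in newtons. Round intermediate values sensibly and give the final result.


F = m * a
= 88.3 * 3.13
= 276.38 N

276.38 N


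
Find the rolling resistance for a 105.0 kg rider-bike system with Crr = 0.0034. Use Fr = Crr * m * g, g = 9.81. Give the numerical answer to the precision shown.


m * g = 105.0 * 9.81 = 1030.05 N
Fr = 0.0034 * 1030.05 = 3.502 N

3.502 N


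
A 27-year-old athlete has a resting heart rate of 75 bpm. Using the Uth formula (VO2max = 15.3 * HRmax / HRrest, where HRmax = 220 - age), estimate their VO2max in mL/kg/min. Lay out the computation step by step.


HRmax = 220 - 27 = 193 bpm
Ratio = HRmax / HRrest = 193 / 75 = 2.5733
VO2max = 15.3 * 2.5733 = 39.37 mL/kg/min

39.37 mL/kg/min


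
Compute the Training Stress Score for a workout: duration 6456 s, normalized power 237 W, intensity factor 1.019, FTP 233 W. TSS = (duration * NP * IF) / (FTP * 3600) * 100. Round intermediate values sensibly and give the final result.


Product = 6456 * 237 * 1.019 = 1559143.368
Base = 233 * 3600 = 838800
TSS = 1559143.368 / 838800 * 100 = 185.88

185.88 TSS


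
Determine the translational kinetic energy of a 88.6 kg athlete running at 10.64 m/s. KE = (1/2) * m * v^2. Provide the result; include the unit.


KE = 0.5 * m * v^2
= 0.5 * 88.6 * 10.64^2
= 0.5 * 88.6 * 113.2096
= 5015.19 J

5015.19 J


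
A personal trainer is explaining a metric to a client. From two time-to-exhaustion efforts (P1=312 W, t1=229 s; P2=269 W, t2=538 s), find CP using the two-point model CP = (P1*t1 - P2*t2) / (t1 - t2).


Work in trial 1 = 71448 J
Work in trial 2 = 144722 J
Delta work = -73274 J
Delta time = -309 s
CP = -73274 / -309 = 237.13 W

237.13 W


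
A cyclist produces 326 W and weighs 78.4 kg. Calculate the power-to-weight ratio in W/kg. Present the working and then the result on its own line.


P/W = power / mass
= 326 / 78.4
= 4.158 W/kg

4.158 W/kg


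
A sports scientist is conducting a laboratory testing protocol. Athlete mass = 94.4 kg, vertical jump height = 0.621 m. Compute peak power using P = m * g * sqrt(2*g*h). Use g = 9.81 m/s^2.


sqrt(2 * 9.81 * 0.621) = sqrt(12.18402) = 3.490562 m/s
P = 94.4 * 9.81 * 3.490562
= 3232.48 W

3232.48 W


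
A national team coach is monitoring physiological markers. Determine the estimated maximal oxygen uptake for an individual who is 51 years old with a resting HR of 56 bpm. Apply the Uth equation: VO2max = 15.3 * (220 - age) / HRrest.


HRmax = 220 - 51 = 169
VO2max = 15.3 * (169 / 56)
= 15.3 * 3.0179
= 46.17 mL/kg/min

46.17 mL/kg/min


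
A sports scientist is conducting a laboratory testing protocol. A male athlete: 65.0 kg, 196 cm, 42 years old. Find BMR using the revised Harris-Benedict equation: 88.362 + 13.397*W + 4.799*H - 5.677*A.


Intercept = 88.362
Weight contribution = 13.397 * 65.0 = 870.805
Height contribution = 4.799 * 196 = 940.604
Age contribution = 5.677 * 42 = 238.434
BMR = 88.362 + 870.805 + 940.604 - 238.434
= 1661.34 kcal/day

1661.34 kcal/day


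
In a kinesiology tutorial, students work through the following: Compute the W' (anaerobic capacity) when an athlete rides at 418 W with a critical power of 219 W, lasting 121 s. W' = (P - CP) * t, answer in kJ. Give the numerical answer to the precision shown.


Above-CP power = 199 W
Duration = 121 s
W' = 199 * 121 = 24079 J
Convert: 24079 / 1000 = 24.079 kJ

24.079 kJ


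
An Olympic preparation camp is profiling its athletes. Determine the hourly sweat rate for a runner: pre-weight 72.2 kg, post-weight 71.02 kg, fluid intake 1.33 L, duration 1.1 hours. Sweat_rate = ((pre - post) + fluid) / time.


Mass lost = 72.2 - 71.02 = 1.18 kg
Add fluid consumed: 1.18 + 1.33 = 2.51 L total sweat
Sweat rate = 2.51 / 1.1 = 2.282 L/h

2.282 L/h


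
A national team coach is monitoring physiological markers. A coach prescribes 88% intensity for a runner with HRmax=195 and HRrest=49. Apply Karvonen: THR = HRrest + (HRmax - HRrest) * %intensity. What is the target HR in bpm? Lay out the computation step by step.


Heart rate reserve = 195 - 49 = 146
Intensity fraction = 88 / 100 = 0.88
THR = 49 + 146 * 0.88 = 177.48 bpm

177.48 bpm


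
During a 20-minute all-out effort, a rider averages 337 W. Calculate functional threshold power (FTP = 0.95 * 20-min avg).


FTP = 0.95 * 337
= 320.15 W

320.15 W


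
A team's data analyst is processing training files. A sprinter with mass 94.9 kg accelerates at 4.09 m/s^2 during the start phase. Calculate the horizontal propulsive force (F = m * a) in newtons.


F = m * a
= 94.9 * 4.09
= 388.14 N

388.14 N


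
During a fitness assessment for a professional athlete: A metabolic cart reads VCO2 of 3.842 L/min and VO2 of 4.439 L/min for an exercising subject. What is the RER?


RER = VCO2 / VO2 = 3.842 / 4.439 = 0.8655

0.8655


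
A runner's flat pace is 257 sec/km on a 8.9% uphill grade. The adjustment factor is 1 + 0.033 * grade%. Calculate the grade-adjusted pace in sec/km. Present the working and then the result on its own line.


Factor = 1 + 0.033 * 8.9 = 1.2937
Adjusted pace = 257 * 1.2937
= 332.48 sec/km

332.48 s/km


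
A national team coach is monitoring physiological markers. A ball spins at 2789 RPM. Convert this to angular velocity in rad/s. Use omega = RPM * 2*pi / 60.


omega = 2789 * 2 * pi / 60
= 2789 * 6.28318531 / 60
= 17523.804 / 60
= 292.063 rad/s

292.063 rad/s


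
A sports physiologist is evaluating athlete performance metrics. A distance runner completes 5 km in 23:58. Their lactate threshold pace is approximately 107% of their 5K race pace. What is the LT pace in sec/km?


Convert to seconds: 23 min 58 s = 1438 s
Pace per km = 1438 / 5 = 287.6 s/km
LT pace = 287.6 * 1.07 = 307.73 s/km

307.73 s/km


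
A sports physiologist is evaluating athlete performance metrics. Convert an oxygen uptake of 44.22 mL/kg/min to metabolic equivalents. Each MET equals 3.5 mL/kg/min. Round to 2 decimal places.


One MET = 3.5 mL/kg/min
Number of METs = 44.22 / 3.5
= 12.63 METs

12.63 METs


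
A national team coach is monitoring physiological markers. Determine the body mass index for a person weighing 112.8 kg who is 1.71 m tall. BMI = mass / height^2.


BMI = mass / height^2
= 112.8 / 1.71^2
= 112.8 / 2.9241
= 38.58 kg/m^2

38.58 kg/m^2


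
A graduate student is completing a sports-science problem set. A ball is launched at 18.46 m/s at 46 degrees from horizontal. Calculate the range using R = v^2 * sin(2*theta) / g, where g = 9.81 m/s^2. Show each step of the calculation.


sin(2 * 46) = sin(92) = 0.999391
v^2 = 18.46^2 = 340.7716
R = 340.7716 * 0.999391 / 9.81
= 34.716 m

34.716 m


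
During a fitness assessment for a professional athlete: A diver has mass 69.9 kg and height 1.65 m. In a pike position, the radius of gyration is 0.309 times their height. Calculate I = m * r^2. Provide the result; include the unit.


r = 0.309 * 1.65 = 0.50985 m
I = m * r^2 = 69.9 * 0.259947 = 18.17 kg*m^2

18.17 kg*m^2


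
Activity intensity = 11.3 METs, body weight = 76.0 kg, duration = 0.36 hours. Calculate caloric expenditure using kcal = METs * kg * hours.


kcal = 11.3 * 76.0 * 0.36
= 858.8 * 0.36
= 309.17 kcal

309.17 kcal


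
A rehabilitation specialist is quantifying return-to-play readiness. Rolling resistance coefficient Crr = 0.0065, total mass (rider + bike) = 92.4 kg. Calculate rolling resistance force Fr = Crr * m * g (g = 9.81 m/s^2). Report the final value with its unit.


Fr = Crr * m * g
= 0.0065 * 92.4 * 9.81
= 5.892 N

5.892 N


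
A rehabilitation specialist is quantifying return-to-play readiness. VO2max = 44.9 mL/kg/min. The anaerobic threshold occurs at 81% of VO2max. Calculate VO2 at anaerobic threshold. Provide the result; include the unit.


AT fraction = 81 / 100 = 0.81
AT VO2 = 44.9 * 0.81
= 36.37 mL/kg/min

36.37 mL/kg/min


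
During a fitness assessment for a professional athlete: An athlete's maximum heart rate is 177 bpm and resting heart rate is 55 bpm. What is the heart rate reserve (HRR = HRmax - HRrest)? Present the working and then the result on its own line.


HRR = HRmax - HRrest
= 177 - 55
= 122 bpm

122 bpm


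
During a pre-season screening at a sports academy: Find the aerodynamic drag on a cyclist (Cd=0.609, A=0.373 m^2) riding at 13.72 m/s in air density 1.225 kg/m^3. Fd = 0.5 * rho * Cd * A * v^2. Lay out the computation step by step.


Fd = 0.5 * 1.225 * 0.609 * 0.373 * 13.72^2
= 0.5 * 1.225 * 0.609 * 0.373 * 188.2384
= 26.19 N

26.19 N


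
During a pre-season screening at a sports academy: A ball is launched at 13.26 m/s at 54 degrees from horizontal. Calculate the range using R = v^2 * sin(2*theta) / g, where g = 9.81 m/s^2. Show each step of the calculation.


sin(2 * 54) = sin(108) = 0.951057
v^2 = 13.26^2 = 175.8276
R = 175.8276 * 0.951057 / 9.81
= 17.046 m

17.046 m


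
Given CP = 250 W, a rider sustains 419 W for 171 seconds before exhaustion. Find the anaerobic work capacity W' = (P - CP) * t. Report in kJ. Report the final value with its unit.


Excess power = 419 - 250 = 169 W
Work above CP = 169 * 171 = 28899 J
W' = 28.899 kJ

28.899 kJ


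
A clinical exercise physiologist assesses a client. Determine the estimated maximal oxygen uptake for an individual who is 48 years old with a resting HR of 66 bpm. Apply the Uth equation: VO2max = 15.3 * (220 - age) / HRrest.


HRmax = 220 - 48 = 172
VO2max = 15.3 * (172 / 66)
= 15.3 * 2.6061
= 39.87 mL/kg/min

39.87 mL/kg/min


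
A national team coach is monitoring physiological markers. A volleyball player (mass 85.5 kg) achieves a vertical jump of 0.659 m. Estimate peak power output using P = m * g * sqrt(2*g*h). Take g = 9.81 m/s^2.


2 * g * h = 2 * 9.81 * 0.659 = 12.92958
sqrt(12.92958) = 3.595773 m/s
P = 85.5 * 9.81 * 3.595773 = 3015.97 W

3015.97 W


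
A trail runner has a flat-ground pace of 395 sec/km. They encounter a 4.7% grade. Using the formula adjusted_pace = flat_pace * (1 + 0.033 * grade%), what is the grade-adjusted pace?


Grade factor = 1 + 0.033 * 4.7 = 1.1551
Adjusted = 395 * 1.1551 = 456.26 sec/km

456.26 s/km


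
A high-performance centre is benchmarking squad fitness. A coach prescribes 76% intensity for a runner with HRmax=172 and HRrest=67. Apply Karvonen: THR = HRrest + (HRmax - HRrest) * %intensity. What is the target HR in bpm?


Heart rate reserve = 172 - 67 = 105
Intensity fraction = 76 / 100 = 0.76
THR = 67 + 105 * 0.76 = 146.8 bpm

146.8 bpm


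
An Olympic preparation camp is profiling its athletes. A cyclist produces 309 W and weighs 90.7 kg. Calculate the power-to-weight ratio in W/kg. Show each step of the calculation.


P/W = power / mass
= 309 / 90.7
= 3.407 W/kg

3.407 W/kg


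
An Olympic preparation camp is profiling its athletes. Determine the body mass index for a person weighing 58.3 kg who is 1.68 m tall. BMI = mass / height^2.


BMI = mass / height^2
= 58.3 / 1.68^2
= 58.3 / 2.8224
= 20.66 kg/m^2

20.66 kg/m^2


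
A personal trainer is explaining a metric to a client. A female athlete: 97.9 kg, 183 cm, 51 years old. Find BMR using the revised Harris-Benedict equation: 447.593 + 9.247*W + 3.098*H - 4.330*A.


Intercept = 447.593
Weight contribution = 9.247 * 97.9 = 905.2813
Height contribution = 3.098 * 183 = 566.934
Age contribution = 4.33 * 51 = 220.83
BMR = 447.593 + 905.2813 + 566.934 - 220.83
= 1698.98 kcal/day

1698.98 kcal/day


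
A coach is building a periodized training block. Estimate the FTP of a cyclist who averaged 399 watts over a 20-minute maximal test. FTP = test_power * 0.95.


FTP = 399 * 0.95 = 379.05 W

379.05 W


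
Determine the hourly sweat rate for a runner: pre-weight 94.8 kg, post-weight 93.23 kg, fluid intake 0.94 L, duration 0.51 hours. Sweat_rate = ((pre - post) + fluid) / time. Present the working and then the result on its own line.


Mass lost = 94.8 - 93.23 = 1.57 kg
Add fluid consumed: 1.57 + 0.94 = 2.51 L total sweat
Sweat rate = 2.51 / 0.51 = 4.922 L/h

4.922 L/h


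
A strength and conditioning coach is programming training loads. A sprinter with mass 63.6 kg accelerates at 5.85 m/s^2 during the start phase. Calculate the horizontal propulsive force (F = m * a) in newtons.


F = m * a
= 63.6 * 5.85
= 372.06 N

372.06 N


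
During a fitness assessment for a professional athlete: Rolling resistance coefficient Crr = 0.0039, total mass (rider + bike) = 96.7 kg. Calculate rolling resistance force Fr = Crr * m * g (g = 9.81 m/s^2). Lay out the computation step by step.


Fr = Crr * m * g
= 0.0039 * 96.7 * 9.81
= 3.7 N

3.7 N


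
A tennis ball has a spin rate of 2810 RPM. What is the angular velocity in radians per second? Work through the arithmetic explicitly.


Convert RPM to rad/s: multiply by 2*pi and divide by 60
omega = 2810 * 2 * pi / 60
= 294.263 rad/s

294.263 rad/s


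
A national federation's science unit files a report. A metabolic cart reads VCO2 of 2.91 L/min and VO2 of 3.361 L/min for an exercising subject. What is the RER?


RER = VCO2 / VO2 = 2.91 / 3.361 = 0.8658

0.8658


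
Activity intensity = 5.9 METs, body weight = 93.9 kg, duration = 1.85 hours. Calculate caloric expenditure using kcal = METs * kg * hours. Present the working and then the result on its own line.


kcal = 5.9 * 93.9 * 1.85
= 554.01 * 1.85
= 1024.92 kcal

1024.92 kcal


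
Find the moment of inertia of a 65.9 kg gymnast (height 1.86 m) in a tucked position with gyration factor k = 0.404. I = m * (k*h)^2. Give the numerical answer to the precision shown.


Radius of gyration = 0.404 * 1.86 = 0.75144 m
I = 65.9 * 0.75144^2
= 65.9 * 0.564662
= 37.211 kg*m^2

37.211 kg*m^2


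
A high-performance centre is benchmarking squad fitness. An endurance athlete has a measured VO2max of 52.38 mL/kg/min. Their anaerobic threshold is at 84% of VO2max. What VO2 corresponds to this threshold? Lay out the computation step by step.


Anaerobic threshold VO2 = VO2max * 84%
= 52.38 * 0.84
= 44.0 mL/kg/min

44.0 mL/kg/min


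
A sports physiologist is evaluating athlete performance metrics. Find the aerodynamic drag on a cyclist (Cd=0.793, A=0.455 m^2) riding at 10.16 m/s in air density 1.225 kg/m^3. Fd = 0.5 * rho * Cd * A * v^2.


Fd = 0.5 * 1.225 * 0.793 * 0.455 * 10.16^2
= 0.5 * 1.225 * 0.793 * 0.455 * 103.2256
= 22.813 N

22.813 N


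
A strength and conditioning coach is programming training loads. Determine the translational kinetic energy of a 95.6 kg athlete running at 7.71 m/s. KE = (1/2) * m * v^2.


KE = 0.5 * m * v^2
= 0.5 * 95.6 * 7.71^2
= 0.5 * 95.6 * 59.4441
= 2841.43 J

2841.43 J


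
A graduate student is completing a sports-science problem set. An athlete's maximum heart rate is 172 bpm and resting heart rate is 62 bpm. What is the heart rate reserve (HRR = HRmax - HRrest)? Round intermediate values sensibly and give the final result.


HRR = HRmax - HRrest
= 172 - 62
= 110 bpm

110 bpm


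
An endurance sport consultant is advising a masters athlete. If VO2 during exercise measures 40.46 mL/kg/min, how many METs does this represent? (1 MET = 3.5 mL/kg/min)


METs = VO2 / 3.5 = 40.46 / 3.5 = 11.56

11.56 METs


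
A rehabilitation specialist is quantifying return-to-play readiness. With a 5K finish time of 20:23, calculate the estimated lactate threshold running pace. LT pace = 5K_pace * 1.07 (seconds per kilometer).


Race duration = 1223 s for 5 km
Average pace = 1223 / 5 = 244.6 s/km
LT pace = 244.6 * 1.07
= 261.72 s/km

261.72 s/km


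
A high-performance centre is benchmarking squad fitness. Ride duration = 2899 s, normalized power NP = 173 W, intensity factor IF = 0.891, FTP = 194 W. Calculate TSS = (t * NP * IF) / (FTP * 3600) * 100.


Numerator = 2899 * 173 * 0.891 = 446860.557
Denominator = 194 * 3600 = 698400
TSS = 446860.557 / 698400 * 100
= 63.98

63.98 TSS


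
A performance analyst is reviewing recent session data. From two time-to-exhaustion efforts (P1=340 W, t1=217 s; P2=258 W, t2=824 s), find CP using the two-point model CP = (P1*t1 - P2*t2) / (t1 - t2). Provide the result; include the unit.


Work in trial 1 = 73780 J
Work in trial 2 = 212592 J
Delta work = -138812 J
Delta time = -607 s
CP = -138812 / -607 = 228.69 W

228.69 W


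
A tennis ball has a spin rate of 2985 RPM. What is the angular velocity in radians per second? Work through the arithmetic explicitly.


Convert RPM to rad/s: multiply by 2*pi and divide by 60
omega = 2985 * 2 * pi / 60
= 312.588 rad/s

312.588 rad/s


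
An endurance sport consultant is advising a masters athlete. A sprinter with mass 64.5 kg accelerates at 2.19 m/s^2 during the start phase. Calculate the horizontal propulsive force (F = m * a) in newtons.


F = m * a
= 64.5 * 2.19
= 141.26 N

141.26 N


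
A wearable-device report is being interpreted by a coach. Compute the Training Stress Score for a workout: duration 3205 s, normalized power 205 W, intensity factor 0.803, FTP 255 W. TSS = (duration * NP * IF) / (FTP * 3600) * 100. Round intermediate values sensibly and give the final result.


Product = 3205 * 205 * 0.803 = 527591.075
Base = 255 * 3600 = 918000
TSS = 527591.075 / 918000 * 100 = 57.47

57.47 TSS
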